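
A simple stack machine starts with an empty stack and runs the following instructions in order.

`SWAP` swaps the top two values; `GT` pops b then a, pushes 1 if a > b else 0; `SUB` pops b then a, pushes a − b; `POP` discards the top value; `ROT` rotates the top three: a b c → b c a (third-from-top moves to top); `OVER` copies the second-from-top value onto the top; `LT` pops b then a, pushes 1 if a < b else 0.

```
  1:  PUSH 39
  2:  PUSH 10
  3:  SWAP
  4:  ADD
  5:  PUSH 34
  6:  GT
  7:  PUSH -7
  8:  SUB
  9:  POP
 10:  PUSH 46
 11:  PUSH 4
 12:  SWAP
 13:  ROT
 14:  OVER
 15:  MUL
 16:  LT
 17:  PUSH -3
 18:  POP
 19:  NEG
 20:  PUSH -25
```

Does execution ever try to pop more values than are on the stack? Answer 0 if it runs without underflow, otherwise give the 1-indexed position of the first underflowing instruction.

PUSH 39 : 39
PUSH 10 : 39 10
SWAP    : 10 39
ADD     : 49
PUSH 34 : 49 34
GT      : 1
PUSH -7 : 1 -7
SUB     : 8
POP     : (empty)
PUSH 46 : 46
PUSH 4  : 46 4
SWAP    : 4 46
ROT  — needs 3 operands, stack has 2 → underflow

13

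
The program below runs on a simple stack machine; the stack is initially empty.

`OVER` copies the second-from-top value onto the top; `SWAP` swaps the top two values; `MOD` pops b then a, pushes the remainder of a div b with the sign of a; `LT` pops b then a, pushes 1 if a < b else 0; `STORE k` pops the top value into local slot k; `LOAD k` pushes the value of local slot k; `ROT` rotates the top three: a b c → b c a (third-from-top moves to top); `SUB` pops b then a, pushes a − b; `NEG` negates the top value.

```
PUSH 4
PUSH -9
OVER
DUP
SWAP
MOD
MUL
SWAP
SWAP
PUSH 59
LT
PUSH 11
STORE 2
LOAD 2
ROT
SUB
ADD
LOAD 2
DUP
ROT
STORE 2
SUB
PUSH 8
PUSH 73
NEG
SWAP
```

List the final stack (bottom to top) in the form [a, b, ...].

PUSH 4   [4]
PUSH -9  [4, -9]
OVER     [4, -9, 4]
DUP      [4, -9, 4, 4]
SWAP     [4, -9, 4, 4]
MOD      [4, -9, 0]
MUL      [4, 0]
SWAP     [0, 4]
SWAP     [4, 0]
PUSH 59  [4, 0, 59]
LT       [4, 1]
PUSH 11  [4, 1, 11]
STORE 2  [4, 1]
LOAD 2   [4, 1, 11]
ROT      [1, 11, 4]
SUB      [1, 7]
ADD      [8]
LOAD 2   [8, 11]
DUP      [8, 11, 11]
ROT      [11, 11, 8]
STORE 2  [11, 11]
SUB      [0]
PUSH 8   [0, 8]
PUSH 73  [0, 8, 73]
NEG      [0, 8, -73]
SWAP     [0, -73, 8]

[0, -73, 8]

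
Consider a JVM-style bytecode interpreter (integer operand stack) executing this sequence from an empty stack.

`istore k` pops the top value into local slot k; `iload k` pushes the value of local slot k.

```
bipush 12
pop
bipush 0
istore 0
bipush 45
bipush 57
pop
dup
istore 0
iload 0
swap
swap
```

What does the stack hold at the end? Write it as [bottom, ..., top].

[45, 45]

bipush 12 : 12
pop       : (empty)
bipush 0  : 0
istore 0  : (empty)
bipush 45 : 45
bipush 57 : 45 57
pop       : 45
dup       : 45 45
istore 0  : 45
iload 0   : 45 45
swap      : 45 45
swap      : 45 45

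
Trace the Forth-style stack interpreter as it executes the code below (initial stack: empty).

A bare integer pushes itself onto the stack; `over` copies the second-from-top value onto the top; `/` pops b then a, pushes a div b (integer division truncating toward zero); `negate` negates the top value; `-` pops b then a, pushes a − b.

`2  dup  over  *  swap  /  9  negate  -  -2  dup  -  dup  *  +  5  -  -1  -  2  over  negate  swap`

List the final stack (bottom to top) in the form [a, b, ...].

2      -> [2]
dup    -> [2, 2]
over   -> [2, 2, 2]
*      -> [2, 4]
swap   -> [4, 2]
/      -> [2]
9      -> [2, 9]
negate -> [2, -9]
-      -> [11]
-2     -> [11, -2]
dup    -> [11, -2, -2]
-      -> [11, 0]
dup    -> [11, 0, 0]
*      -> [11, 0]
+      -> [11]
5      -> [11, 5]
-      -> [6]
-1     -> [6, -1]
-      -> [7]
2      -> [7, 2]
over   -> [7, 2, 7]
negate -> [7, 2, -7]
swap   -> [7, -7, 2]

[7, -7, 2]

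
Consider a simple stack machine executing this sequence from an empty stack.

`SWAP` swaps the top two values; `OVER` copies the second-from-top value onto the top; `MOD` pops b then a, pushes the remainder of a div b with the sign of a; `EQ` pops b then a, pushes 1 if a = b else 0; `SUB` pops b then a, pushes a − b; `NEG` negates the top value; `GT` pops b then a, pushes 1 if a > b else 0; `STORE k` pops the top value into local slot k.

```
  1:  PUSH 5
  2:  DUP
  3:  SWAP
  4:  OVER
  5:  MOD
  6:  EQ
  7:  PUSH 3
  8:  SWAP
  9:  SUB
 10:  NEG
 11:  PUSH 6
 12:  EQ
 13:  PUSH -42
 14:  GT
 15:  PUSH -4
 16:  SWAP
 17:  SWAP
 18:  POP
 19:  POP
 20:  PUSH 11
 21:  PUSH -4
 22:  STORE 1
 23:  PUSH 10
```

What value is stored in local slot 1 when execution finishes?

PUSH 5   -> [5]
DUP      -> [5, 5]
SWAP     -> [5, 5]
OVER     -> [5, 5, 5]
MOD      -> [5, 0]
EQ       -> [0]
PUSH 3   -> [0, 3]
SWAP     -> [3, 0]
SUB      -> [3]
NEG      -> [-3]
PUSH 6   -> [-3, 6]
EQ       -> [0]
PUSH -42 -> [0, -42]
GT       -> [1]
PUSH -4  -> [1, -4]
SWAP     -> [-4, 1]
SWAP     -> [1, -4]
POP      -> [1]
POP      -> []
PUSH 11  -> [11]
PUSH -4  -> [11, -4]
STORE 1  -> [11]
PUSH 10  -> [11, 10]

-4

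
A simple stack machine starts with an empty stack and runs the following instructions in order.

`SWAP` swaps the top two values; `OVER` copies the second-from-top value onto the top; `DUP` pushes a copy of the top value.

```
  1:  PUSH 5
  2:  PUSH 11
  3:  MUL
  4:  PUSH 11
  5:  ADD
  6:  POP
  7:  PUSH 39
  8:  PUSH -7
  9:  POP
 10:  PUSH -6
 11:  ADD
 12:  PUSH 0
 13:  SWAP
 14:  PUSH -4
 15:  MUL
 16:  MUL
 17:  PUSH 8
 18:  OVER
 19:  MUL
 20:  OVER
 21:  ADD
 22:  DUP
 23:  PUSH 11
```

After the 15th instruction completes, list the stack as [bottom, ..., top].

[0, -132]

PUSH 5  → [5]
PUSH 11 → [5, 11]
MUL     → [55]
PUSH 11 → [55, 11]
ADD     → [66]
POP     → []
PUSH 39 → [39]
PUSH -7 → [39, -7]
POP     → [39]
PUSH -6 → [39, -6]
ADD     → [33]
PUSH 0  → [33, 0]
SWAP    → [0, 33]
PUSH -4 → [0, 33, -4]
MUL     → [0, -132]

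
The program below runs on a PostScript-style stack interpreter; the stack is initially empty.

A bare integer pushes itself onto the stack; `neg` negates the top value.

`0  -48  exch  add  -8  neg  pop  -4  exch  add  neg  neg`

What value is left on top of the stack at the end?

-52

0    : 0
-48  : 0 -48
exch : -48 0
add  : -48
-8   : -48 -8
neg  : -48 8
pop  : -48
-4   : -48 -4
exch : -4 -48
add  : -52
neg  : 52
neg  : -52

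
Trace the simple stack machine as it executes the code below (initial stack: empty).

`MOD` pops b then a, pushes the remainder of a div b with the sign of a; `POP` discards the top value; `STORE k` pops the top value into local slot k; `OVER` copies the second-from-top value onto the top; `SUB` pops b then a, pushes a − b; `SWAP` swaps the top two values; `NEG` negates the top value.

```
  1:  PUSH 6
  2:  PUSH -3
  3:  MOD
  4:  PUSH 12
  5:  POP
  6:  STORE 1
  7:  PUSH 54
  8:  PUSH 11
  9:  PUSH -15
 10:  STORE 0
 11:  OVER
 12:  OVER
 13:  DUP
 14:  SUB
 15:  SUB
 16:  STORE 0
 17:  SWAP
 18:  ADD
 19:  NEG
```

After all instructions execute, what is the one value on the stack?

PUSH 6    [6]
PUSH -3   [6, -3]
MOD       [0]
PUSH 12   [0, 12]
POP       [0]
STORE 1   []
PUSH 54   [54]
PUSH 11   [54, 11]
PUSH -15  [54, 11, -15]
STORE 0   [54, 11]
OVER      [54, 11, 54]
OVER      [54, 11, 54, 11]
DUP       [54, 11, 54, 11, 11]
SUB       [54, 11, 54, 0]
SUB       [54, 11, 54]
STORE 0   [54, 11]
SWAP      [11, 54]
ADD       [65]
NEG       [-65]

-65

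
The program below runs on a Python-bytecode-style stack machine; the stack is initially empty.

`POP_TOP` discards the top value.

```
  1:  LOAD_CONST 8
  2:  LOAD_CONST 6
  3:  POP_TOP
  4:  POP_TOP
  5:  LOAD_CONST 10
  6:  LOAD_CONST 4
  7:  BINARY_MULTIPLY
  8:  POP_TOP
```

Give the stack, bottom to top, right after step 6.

[10, 4]

LOAD_CONST 8  -> 8
LOAD_CONST 6  -> 8 6
POP_TOP       -> 8
POP_TOP       -> (empty)
LOAD_CONST 10 -> 10
LOAD_CONST 4  -> 10 4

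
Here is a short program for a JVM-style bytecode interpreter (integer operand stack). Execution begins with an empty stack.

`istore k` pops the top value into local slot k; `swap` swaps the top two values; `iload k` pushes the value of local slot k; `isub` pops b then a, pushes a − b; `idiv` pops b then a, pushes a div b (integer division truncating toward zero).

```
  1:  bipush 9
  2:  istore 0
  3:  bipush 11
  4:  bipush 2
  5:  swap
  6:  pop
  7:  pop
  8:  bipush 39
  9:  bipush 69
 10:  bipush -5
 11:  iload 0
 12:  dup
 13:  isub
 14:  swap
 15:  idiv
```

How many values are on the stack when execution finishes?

3

bipush 9  -> [9]
istore 0  -> []
bipush 11 -> [11]
bipush 2  -> [11, 2]
swap      -> [2, 11]
pop       -> [2]
pop       -> []
bipush 39 -> [39]
bipush 69 -> [39, 69]
bipush -5 -> [39, 69, -5]
iload 0   -> [39, 69, -5, 9]
dup       -> [39, 69, -5, 9, 9]
isub      -> [39, 69, -5, 0]
swap      -> [39, 69, 0, -5]
idiv      -> [39, 69, 0]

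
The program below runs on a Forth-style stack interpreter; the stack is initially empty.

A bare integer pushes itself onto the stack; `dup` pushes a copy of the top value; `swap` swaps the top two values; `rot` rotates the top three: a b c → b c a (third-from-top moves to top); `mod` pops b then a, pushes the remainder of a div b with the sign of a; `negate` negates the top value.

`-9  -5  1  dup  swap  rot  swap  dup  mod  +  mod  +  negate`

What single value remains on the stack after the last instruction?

-9     -> -9
-5     -> -9 -5
1      -> -9 -5 1
dup    -> -9 -5 1 1
swap   -> -9 -5 1 1
rot    -> -9 1 1 -5
swap   -> -9 1 -5 1
dup    -> -9 1 -5 1 1
mod    -> -9 1 -5 0
+      -> -9 1 -5
mod    -> -9 1
+      -> -8
negate -> 8

8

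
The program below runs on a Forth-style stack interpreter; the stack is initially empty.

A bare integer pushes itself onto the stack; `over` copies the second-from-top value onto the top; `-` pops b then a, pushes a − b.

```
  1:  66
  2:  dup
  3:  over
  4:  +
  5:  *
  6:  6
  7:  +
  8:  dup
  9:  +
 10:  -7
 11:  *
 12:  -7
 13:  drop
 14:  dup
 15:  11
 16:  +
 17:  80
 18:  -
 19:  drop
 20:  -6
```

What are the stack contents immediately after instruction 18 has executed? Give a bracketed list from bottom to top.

66   -> [66]
dup  -> [66, 66]
over -> [66, 66, 66]
+    -> [66, 132]
*    -> [8712]
6    -> [8712, 6]
+    -> [8718]
dup  -> [8718, 8718]
+    -> [17436]
-7   -> [17436, -7]
*    -> [-122052]
-7   -> [-122052, -7]
drop -> [-122052]
dup  -> [-122052, -122052]
11   -> [-122052, -122052, 11]
+    -> [-122052, -122041]
80   -> [-122052, -122041, 80]
-    -> [-122052, -122121]

[-122052, -122121]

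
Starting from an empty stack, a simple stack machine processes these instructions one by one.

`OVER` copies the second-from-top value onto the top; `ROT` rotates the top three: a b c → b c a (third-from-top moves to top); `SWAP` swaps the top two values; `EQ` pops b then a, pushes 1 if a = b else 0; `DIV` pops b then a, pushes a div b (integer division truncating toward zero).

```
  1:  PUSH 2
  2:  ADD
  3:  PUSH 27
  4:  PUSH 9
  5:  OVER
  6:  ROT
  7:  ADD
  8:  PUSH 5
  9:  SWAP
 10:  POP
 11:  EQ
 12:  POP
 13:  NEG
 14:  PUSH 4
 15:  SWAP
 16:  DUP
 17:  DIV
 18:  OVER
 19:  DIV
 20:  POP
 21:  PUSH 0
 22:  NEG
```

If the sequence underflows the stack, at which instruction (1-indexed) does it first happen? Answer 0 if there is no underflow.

PUSH 2  2
ADD  — needs 2 operands, stack has 1 → underflow

2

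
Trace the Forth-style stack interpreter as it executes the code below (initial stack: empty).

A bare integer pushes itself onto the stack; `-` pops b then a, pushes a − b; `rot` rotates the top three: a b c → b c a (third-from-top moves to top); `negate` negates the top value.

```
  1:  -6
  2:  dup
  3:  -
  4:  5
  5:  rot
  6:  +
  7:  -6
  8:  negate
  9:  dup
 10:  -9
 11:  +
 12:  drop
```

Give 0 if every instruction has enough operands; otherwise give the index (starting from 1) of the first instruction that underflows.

5

-6  → [-6]
dup → [-6, -6]
-   → [0]
5   → [0, 5]
rot  — needs 3 operands, stack has 2 → underflow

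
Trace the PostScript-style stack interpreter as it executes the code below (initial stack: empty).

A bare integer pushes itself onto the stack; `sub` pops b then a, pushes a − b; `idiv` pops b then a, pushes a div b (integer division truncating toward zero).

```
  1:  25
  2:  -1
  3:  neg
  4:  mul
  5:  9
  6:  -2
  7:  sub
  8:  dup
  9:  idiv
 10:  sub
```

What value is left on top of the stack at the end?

25    25
-1    25 -1
neg   25 1
mul   25
9     25 9
-2    25 9 -2
sub   25 11
dup   25 11 11
idiv  25 1
sub   24

24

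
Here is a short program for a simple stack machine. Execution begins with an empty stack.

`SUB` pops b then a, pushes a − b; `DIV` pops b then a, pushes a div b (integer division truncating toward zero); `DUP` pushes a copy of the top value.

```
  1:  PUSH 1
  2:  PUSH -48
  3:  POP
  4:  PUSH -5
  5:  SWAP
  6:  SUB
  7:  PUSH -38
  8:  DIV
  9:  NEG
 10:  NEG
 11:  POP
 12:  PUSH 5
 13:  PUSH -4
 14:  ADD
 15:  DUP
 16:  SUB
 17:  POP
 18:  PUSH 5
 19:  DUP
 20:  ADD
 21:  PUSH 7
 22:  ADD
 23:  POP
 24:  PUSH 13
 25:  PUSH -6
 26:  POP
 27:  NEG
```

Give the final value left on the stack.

PUSH 1   → 1
PUSH -48 → 1 -48
POP      → 1
PUSH -5  → 1 -5
SWAP     → -5 1
SUB      → -6
PUSH -38 → -6 -38
DIV      → 0
NEG      → 0
NEG      → 0
POP      → (empty)
PUSH 5   → 5
PUSH -4  → 5 -4
ADD      → 1
DUP      → 1 1
SUB      → 0
POP      → (empty)
PUSH 5   → 5
DUP      → 5 5
ADD      → 10
PUSH 7   → 10 7
ADD      → 17
POP      → (empty)
PUSH 13  → 13
PUSH -6  → 13 -6
POP      → 13
NEG      → -13

-13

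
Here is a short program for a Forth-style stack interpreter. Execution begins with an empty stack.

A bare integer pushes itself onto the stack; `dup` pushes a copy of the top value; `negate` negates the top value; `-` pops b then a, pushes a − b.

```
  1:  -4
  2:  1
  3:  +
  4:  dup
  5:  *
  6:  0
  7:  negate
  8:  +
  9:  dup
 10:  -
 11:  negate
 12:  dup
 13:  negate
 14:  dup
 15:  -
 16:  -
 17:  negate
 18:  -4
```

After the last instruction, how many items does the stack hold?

2

-4      -4
1       -4 1
+       -3
dup     -3 -3
*       9
0       9 0
negate  9 0
+       9
dup     9 9
-       0
negate  0
dup     0 0
negate  0 0
dup     0 0 0
-       0 0
-       0
negate  0
-4      0 -4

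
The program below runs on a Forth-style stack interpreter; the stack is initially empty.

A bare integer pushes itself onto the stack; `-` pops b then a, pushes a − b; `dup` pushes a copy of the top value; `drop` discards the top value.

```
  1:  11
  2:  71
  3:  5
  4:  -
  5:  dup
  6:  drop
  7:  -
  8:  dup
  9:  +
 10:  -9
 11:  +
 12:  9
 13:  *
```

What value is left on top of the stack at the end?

11   → [11]
71   → [11, 71]
5    → [11, 71, 5]
-    → [11, 66]
dup  → [11, 66, 66]
drop → [11, 66]
-    → [-55]
dup  → [-55, -55]
+    → [-110]
-9   → [-110, -9]
+    → [-119]
9    → [-119, 9]
*    → [-1071]

-1071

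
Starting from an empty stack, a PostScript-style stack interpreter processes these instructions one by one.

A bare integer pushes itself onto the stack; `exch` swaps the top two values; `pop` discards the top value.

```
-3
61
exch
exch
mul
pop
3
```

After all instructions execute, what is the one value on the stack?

3

-3   → -3
61   → -3 61
exch → 61 -3
exch → -3 61
mul  → -183
pop  → (empty)
3    → 3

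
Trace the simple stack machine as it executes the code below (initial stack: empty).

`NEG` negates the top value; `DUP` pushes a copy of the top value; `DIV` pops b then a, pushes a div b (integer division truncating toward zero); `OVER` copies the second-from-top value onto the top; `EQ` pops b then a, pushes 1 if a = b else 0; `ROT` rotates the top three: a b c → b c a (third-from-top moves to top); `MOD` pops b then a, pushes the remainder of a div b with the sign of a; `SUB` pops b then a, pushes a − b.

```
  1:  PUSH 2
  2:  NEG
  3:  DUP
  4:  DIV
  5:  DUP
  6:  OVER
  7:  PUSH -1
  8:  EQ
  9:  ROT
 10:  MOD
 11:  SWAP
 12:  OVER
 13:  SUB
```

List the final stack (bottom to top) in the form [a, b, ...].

PUSH 2  : [2]
NEG     : [-2]
DUP     : [-2, -2]
DIV     : [1]
DUP     : [1, 1]
OVER    : [1, 1, 1]
PUSH -1 : [1, 1, 1, -1]
EQ      : [1, 1, 0]
ROT     : [1, 0, 1]
MOD     : [1, 0]
SWAP    : [0, 1]
OVER    : [0, 1, 0]
SUB     : [0, 1]

[0, 1]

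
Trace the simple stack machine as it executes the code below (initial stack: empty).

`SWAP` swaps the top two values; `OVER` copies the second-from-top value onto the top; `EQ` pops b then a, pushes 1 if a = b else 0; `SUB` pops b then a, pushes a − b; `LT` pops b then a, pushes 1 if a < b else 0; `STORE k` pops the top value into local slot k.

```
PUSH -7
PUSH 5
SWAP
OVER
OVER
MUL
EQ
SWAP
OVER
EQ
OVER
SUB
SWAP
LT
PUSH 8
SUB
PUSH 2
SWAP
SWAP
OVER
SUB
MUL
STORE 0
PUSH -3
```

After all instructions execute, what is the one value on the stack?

-3

PUSH -7 -> -7
PUSH 5  -> -7 5
SWAP    -> 5 -7
OVER    -> 5 -7 5
OVER    -> 5 -7 5 -7
MUL     -> 5 -7 -35
EQ      -> 5 0
SWAP    -> 0 5
OVER    -> 0 5 0
EQ      -> 0 0
OVER    -> 0 0 0
SUB     -> 0 0
SWAP    -> 0 0
LT      -> 0
PUSH 8  -> 0 8
SUB     -> -8
PUSH 2  -> -8 2
SWAP    -> 2 -8
SWAP    -> -8 2
OVER    -> -8 2 -8
SUB     -> -8 10
MUL     -> -80
STORE 0 -> (empty)
PUSH -3 -> -3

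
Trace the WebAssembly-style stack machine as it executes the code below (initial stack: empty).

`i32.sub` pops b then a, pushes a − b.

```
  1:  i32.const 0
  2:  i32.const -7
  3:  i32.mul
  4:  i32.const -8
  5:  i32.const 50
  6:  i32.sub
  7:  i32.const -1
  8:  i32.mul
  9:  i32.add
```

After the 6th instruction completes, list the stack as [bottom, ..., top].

[0, -58]

i32.const 0  → 0
i32.const -7 → 0 -7
i32.mul      → 0
i32.const -8 → 0 -8
i32.const 50 → 0 -8 50
i32.sub      → 0 -58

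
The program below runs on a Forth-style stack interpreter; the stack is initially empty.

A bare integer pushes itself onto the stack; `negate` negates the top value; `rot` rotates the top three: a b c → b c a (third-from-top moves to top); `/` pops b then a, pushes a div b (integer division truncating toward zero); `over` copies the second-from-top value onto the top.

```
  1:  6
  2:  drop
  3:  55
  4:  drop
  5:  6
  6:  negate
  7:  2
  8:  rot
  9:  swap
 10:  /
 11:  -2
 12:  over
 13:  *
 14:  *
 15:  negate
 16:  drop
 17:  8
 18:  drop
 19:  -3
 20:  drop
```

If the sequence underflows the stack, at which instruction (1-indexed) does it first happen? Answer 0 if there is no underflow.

6      : 6
drop   : (empty)
55     : 55
drop   : (empty)
6      : 6
negate : -6
2      : -6 2
rot  — needs 3 operands, stack has 2 → underflow

8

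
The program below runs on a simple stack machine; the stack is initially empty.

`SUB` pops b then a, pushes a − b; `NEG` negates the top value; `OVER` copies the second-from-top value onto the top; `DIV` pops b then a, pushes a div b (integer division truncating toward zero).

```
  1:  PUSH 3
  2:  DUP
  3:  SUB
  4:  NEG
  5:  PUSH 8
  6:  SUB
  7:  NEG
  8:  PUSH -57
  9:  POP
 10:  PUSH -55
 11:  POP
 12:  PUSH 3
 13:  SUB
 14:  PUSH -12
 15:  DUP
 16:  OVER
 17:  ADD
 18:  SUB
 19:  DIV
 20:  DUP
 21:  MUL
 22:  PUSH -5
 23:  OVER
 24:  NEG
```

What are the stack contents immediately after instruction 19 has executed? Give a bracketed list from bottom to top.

[0]

PUSH 3   -> 3
DUP      -> 3 3
SUB      -> 0
NEG      -> 0
PUSH 8   -> 0 8
SUB      -> -8
NEG      -> 8
PUSH -57 -> 8 -57
POP      -> 8
PUSH -55 -> 8 -55
POP      -> 8
PUSH 3   -> 8 3
SUB      -> 5
PUSH -12 -> 5 -12
DUP      -> 5 -12 -12
OVER     -> 5 -12 -12 -12
ADD      -> 5 -12 -24
SUB      -> 5 12
DIV      -> 0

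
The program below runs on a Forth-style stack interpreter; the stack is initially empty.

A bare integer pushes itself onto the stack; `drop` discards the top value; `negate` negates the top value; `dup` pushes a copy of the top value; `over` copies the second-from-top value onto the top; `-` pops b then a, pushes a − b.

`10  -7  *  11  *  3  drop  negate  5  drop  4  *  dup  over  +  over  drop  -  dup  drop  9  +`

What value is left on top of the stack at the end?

-3071

10     -> [10]
-7     -> [10, -7]
*      -> [-70]
11     -> [-70, 11]
*      -> [-770]
3      -> [-770, 3]
drop   -> [-770]
negate -> [770]
5      -> [770, 5]
drop   -> [770]
4      -> [770, 4]
*      -> [3080]
dup    -> [3080, 3080]
over   -> [3080, 3080, 3080]
+      -> [3080, 6160]
over   -> [3080, 6160, 3080]
drop   -> [3080, 6160]
-      -> [-3080]
dup    -> [-3080, -3080]
drop   -> [-3080]
9      -> [-3080, 9]
+      -> [-3071]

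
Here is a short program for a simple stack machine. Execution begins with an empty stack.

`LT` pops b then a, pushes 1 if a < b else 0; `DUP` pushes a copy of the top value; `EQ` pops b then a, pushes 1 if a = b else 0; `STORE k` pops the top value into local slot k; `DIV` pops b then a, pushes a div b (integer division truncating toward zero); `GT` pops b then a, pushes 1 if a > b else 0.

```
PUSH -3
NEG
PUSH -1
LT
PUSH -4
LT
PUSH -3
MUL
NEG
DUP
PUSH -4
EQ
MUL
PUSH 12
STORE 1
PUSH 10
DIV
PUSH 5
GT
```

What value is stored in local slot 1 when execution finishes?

12

PUSH -3 → [-3]
NEG     → [3]
PUSH -1 → [3, -1]
LT      → [0]
PUSH -4 → [0, -4]
LT      → [0]
PUSH -3 → [0, -3]
MUL     → [0]
NEG     → [0]
DUP     → [0, 0]
PUSH -4 → [0, 0, -4]
EQ      → [0, 0]
MUL     → [0]
PUSH 12 → [0, 12]
STORE 1 → [0]
PUSH 10 → [0, 10]
DIV     → [0]
PUSH 5  → [0, 5]
GT      → [0]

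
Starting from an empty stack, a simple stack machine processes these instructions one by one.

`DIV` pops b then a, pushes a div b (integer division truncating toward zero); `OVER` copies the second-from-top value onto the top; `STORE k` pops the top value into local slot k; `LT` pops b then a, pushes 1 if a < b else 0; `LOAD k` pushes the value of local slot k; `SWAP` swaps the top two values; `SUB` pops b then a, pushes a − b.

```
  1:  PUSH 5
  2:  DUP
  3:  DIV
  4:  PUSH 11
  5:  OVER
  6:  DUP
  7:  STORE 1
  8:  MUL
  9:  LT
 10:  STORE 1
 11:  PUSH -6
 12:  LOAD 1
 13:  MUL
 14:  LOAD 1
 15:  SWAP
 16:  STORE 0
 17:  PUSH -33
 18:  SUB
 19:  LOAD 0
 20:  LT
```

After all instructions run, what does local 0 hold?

PUSH 5   -> [5]
DUP      -> [5, 5]
DIV      -> [1]
PUSH 11  -> [1, 11]
OVER     -> [1, 11, 1]
DUP      -> [1, 11, 1, 1]
STORE 1  -> [1, 11, 1]
MUL      -> [1, 11]
LT       -> [1]
STORE 1  -> []
PUSH -6  -> [-6]
LOAD 1   -> [-6, 1]
MUL      -> [-6]
LOAD 1   -> [-6, 1]
SWAP     -> [1, -6]
STORE 0  -> [1]
PUSH -33 -> [1, -33]
SUB      -> [34]
LOAD 0   -> [34, -6]
LT       -> [0]

-6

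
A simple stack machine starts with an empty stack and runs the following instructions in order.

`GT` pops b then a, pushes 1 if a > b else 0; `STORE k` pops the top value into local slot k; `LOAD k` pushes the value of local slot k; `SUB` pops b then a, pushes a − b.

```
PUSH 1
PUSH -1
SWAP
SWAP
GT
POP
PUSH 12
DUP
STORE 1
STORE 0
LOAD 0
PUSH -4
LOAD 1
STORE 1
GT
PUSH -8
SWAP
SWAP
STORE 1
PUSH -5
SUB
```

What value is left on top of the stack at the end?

6

PUSH 1   [1]
PUSH -1  [1, -1]
SWAP     [-1, 1]
SWAP     [1, -1]
GT       [1]
POP      []
PUSH 12  [12]
DUP      [12, 12]
STORE 1  [12]
STORE 0  []
LOAD 0   [12]
PUSH -4  [12, -4]
LOAD 1   [12, -4, 12]
STORE 1  [12, -4]
GT       [1]
PUSH -8  [1, -8]
SWAP     [-8, 1]
SWAP     [1, -8]
STORE 1  [1]
PUSH -5  [1, -5]
SUB      [6]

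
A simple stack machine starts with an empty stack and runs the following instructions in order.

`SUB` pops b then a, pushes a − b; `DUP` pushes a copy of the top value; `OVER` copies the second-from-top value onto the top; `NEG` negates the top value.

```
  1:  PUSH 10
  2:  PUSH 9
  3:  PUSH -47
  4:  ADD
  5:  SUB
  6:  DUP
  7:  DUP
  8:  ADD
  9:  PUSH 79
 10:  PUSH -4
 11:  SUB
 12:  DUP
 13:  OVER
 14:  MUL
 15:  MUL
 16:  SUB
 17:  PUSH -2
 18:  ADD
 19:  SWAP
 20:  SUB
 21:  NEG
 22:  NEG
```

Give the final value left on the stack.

-571741

PUSH 10  : 10
PUSH 9   : 10 9
PUSH -47 : 10 9 -47
ADD      : 10 -38
SUB      : 48
DUP      : 48 48
DUP      : 48 48 48
ADD      : 48 96
PUSH 79  : 48 96 79
PUSH -4  : 48 96 79 -4
SUB      : 48 96 83
DUP      : 48 96 83 83
OVER     : 48 96 83 83 83
MUL      : 48 96 83 6889
MUL      : 48 96 571787
SUB      : 48 -571691
PUSH -2  : 48 -571691 -2
ADD      : 48 -571693
SWAP     : -571693 48
SUB      : -571741
NEG      : 571741
NEG      : -571741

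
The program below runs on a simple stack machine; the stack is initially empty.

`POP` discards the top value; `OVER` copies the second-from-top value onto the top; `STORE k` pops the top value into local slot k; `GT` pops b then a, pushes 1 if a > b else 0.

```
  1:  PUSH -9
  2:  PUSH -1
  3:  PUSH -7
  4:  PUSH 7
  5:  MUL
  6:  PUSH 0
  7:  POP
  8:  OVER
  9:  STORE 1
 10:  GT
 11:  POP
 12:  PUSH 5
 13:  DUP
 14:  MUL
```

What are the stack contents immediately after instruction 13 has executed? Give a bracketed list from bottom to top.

[-9, 5, 5]

PUSH -9 : -9
PUSH -1 : -9 -1
PUSH -7 : -9 -1 -7
PUSH 7  : -9 -1 -7 7
MUL     : -9 -1 -49
PUSH 0  : -9 -1 -49 0
POP     : -9 -1 -49
OVER    : -9 -1 -49 -1
STORE 1 : -9 -1 -49
GT      : -9 1
POP     : -9
PUSH 5  : -9 5
DUP     : -9 5 5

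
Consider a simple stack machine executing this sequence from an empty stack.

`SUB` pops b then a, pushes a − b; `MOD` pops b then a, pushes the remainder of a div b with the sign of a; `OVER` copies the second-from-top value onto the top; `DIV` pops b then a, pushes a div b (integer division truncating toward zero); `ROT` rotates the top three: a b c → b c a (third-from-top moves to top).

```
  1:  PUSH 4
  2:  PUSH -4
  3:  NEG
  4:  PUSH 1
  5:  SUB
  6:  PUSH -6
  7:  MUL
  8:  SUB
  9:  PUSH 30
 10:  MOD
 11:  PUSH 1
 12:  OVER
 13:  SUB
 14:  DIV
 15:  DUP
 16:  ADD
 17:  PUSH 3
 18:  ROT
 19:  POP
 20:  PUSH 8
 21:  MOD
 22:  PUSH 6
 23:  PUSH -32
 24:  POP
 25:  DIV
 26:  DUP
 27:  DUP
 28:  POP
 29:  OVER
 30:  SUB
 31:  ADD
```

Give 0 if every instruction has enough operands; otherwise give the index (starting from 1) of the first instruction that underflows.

PUSH 4  -> [4]
PUSH -4 -> [4, -4]
NEG     -> [4, 4]
PUSH 1  -> [4, 4, 1]
SUB     -> [4, 3]
PUSH -6 -> [4, 3, -6]
MUL     -> [4, -18]
SUB     -> [22]
PUSH 30 -> [22, 30]
MOD     -> [22]
PUSH 1  -> [22, 1]
OVER    -> [22, 1, 22]
SUB     -> [22, -21]
DIV     -> [-1]
DUP     -> [-1, -1]
ADD     -> [-2]
PUSH 3  -> [-2, 3]
ROT  — needs 3 operands, stack has 2 → underflow

18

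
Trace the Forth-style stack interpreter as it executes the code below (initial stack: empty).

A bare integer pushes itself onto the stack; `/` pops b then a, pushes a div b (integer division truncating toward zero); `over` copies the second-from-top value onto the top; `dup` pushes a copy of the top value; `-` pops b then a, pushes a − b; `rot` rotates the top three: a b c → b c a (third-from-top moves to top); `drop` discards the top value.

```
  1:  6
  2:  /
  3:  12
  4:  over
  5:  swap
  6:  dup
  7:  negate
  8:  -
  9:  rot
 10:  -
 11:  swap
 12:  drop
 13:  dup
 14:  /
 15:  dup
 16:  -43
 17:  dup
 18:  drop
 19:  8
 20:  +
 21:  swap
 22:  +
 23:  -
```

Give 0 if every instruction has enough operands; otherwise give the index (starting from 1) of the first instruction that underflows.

6 : 6
/  — needs 2 operands, stack has 1 → underflow

2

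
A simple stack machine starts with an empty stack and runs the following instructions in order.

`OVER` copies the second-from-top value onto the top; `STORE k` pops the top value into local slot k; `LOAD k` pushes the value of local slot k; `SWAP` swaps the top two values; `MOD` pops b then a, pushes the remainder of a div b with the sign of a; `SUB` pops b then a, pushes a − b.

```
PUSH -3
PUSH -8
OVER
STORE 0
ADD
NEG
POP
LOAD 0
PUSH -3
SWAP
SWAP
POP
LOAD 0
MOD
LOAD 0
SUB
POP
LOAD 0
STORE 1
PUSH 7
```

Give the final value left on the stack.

7

PUSH -3 → -3
PUSH -8 → -3 -8
OVER    → -3 -8 -3
STORE 0 → -3 -8
ADD     → -11
NEG     → 11
POP     → (empty)
LOAD 0  → -3
PUSH -3 → -3 -3
SWAP    → -3 -3
SWAP    → -3 -3
POP     → -3
LOAD 0  → -3 -3
MOD     → 0
LOAD 0  → 0 -3
SUB     → 3
POP     → (empty)
LOAD 0  → -3
STORE 1 → (empty)
PUSH 7  → 7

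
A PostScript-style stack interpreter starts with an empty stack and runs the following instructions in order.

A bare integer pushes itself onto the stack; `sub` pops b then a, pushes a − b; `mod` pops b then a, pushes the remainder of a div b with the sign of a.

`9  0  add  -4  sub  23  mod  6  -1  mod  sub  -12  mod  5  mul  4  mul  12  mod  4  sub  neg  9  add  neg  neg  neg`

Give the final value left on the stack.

-5

9    9
0    9 0
add  9
-4   9 -4
sub  13
23   13 23
mod  13
6    13 6
-1   13 6 -1
mod  13 0
sub  13
-12  13 -12
mod  1
5    1 5
mul  5
4    5 4
mul  20
12   20 12
mod  8
4    8 4
sub  4
neg  -4
9    -4 9
add  5
neg  -5
neg  5
neg  -5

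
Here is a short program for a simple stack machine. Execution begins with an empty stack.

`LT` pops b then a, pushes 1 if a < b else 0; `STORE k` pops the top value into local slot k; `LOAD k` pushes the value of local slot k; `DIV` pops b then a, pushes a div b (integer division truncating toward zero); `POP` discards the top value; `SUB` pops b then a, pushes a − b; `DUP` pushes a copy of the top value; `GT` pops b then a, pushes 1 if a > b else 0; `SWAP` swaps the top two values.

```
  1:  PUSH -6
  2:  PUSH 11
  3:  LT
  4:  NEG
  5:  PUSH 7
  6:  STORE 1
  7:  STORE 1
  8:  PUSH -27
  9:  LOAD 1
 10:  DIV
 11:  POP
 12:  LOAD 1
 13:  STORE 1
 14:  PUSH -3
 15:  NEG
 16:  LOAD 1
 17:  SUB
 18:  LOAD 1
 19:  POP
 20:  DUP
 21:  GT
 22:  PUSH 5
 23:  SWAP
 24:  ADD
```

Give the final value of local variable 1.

PUSH -6  : [-6]
PUSH 11  : [-6, 11]
LT       : [1]
NEG      : [-1]
PUSH 7   : [-1, 7]
STORE 1  : [-1]
STORE 1  : []
PUSH -27 : [-27]
LOAD 1   : [-27, -1]
DIV      : [27]
POP      : []
LOAD 1   : [-1]
STORE 1  : []
PUSH -3  : [-3]
NEG      : [3]
LOAD 1   : [3, -1]
SUB      : [4]
LOAD 1   : [4, -1]
POP      : [4]
DUP      : [4, 4]
GT       : [0]
PUSH 5   : [0, 5]
SWAP     : [5, 0]
ADD      : [5]

-1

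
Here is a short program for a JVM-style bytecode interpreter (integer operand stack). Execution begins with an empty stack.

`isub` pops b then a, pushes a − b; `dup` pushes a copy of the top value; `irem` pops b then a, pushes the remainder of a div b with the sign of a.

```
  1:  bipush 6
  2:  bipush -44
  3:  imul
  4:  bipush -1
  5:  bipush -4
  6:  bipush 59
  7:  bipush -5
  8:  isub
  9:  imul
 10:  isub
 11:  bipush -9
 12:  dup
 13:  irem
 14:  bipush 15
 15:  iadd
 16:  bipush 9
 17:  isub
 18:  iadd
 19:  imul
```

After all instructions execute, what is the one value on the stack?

bipush 6   -> [6]
bipush -44 -> [6, -44]
imul       -> [-264]
bipush -1  -> [-264, -1]
bipush -4  -> [-264, -1, -4]
bipush 59  -> [-264, -1, -4, 59]
bipush -5  -> [-264, -1, -4, 59, -5]
isub       -> [-264, -1, -4, 64]
imul       -> [-264, -1, -256]
isub       -> [-264, 255]
bipush -9  -> [-264, 255, -9]
dup        -> [-264, 255, -9, -9]
irem       -> [-264, 255, 0]
bipush 15  -> [-264, 255, 0, 15]
iadd       -> [-264, 255, 15]
bipush 9   -> [-264, 255, 15, 9]
isub       -> [-264, 255, 6]
iadd       -> [-264, 261]
imul       -> [-68904]

-68904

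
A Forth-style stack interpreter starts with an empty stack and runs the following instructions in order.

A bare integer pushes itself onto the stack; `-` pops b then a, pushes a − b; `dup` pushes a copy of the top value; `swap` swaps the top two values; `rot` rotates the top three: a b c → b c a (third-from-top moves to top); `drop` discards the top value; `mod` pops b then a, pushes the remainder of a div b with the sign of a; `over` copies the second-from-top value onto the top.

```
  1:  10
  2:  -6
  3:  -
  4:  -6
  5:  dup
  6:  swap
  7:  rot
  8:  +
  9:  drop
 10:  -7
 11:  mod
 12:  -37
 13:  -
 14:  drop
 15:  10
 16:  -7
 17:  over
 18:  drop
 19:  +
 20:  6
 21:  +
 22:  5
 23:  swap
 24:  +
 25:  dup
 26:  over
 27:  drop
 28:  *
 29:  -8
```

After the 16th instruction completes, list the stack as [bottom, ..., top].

[10, -7]

10    10
-6    10 -6
-     16
-6    16 -6
dup   16 -6 -6
swap  16 -6 -6
rot   -6 -6 16
+     -6 10
drop  -6
-7    -6 -7
mod   -6
-37   -6 -37
-     31
drop  (empty)
10    10
-7    10 -7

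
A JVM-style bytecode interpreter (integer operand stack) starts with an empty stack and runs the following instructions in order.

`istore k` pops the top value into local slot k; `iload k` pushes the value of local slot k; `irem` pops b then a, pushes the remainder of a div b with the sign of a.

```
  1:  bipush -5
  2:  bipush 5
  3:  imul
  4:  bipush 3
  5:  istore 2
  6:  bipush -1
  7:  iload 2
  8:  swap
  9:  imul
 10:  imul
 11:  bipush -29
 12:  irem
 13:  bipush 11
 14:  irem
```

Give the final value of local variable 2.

3

bipush -5  → [-5]
bipush 5   → [-5, 5]
imul       → [-25]
bipush 3   → [-25, 3]
istore 2   → [-25]
bipush -1  → [-25, -1]
iload 2    → [-25, -1, 3]
swap       → [-25, 3, -1]
imul       → [-25, -3]
imul       → [75]
bipush -29 → [75, -29]
irem       → [17]
bipush 11  → [17, 11]
irem       → [6]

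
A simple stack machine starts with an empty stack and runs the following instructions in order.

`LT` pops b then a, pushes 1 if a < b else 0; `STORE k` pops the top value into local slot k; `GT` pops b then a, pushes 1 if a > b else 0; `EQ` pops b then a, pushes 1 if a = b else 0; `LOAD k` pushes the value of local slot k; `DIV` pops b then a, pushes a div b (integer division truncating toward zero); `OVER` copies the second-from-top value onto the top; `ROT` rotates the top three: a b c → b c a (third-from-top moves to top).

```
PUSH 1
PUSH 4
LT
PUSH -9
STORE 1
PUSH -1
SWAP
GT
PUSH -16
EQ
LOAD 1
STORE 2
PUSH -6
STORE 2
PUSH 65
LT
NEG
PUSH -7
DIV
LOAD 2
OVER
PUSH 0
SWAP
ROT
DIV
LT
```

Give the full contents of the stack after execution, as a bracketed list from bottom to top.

[0, 0]

PUSH 1   → 1
PUSH 4   → 1 4
LT       → 1
PUSH -9  → 1 -9
STORE 1  → 1
PUSH -1  → 1 -1
SWAP     → -1 1
GT       → 0
PUSH -16 → 0 -16
EQ       → 0
LOAD 1   → 0 -9
STORE 2  → 0
PUSH -6  → 0 -6
STORE 2  → 0
PUSH 65  → 0 65
LT       → 1
NEG      → -1
PUSH -7  → -1 -7
DIV      → 0
LOAD 2   → 0 -6
OVER     → 0 -6 0
PUSH 0   → 0 -6 0 0
SWAP     → 0 -6 0 0
ROT      → 0 0 0 -6
DIV      → 0 0 0
LT       → 0 0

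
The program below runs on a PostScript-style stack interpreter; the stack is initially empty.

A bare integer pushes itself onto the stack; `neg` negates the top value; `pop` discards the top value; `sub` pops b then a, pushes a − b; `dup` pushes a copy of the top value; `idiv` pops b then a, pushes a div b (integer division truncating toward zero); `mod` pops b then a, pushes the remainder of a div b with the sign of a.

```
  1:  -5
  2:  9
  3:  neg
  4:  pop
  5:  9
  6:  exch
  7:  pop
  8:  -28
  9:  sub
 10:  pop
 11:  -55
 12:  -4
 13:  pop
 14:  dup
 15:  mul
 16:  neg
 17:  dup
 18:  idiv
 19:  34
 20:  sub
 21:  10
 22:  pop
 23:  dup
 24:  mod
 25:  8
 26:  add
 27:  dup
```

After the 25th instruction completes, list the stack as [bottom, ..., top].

-5   → -5
9    → -5 9
neg  → -5 -9
pop  → -5
9    → -5 9
exch → 9 -5
pop  → 9
-28  → 9 -28
sub  → 37
pop  → (empty)
-55  → -55
-4   → -55 -4
pop  → -55
dup  → -55 -55
mul  → 3025
neg  → -3025
dup  → -3025 -3025
idiv → 1
34   → 1 34
sub  → -33
10   → -33 10
pop  → -33
dup  → -33 -33
mod  → 0
8    → 0 8

[0, 8]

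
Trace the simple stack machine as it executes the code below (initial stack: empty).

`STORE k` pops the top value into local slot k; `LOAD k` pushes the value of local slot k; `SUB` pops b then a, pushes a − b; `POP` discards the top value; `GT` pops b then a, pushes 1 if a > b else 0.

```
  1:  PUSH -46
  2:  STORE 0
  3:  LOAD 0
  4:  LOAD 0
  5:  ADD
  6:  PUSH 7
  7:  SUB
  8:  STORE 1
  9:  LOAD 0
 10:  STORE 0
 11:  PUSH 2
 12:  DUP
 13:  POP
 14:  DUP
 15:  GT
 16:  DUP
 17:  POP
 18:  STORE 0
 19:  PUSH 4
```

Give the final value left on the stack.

PUSH -46  -46
STORE 0   (empty)
LOAD 0    -46
LOAD 0    -46 -46
ADD       -92
PUSH 7    -92 7
SUB       -99
STORE 1   (empty)
LOAD 0    -46
STORE 0   (empty)
PUSH 2    2
DUP       2 2
POP       2
DUP       2 2
GT        0
DUP       0 0
POP       0
STORE 0   (empty)
PUSH 4    4

4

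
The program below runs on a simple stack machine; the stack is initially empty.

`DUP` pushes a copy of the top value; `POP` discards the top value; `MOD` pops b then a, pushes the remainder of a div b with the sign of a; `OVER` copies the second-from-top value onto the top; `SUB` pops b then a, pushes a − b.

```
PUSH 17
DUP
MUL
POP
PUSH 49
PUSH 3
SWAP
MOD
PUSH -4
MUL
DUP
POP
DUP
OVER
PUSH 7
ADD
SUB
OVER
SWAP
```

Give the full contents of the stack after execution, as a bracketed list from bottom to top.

[-12, -12, -7]

PUSH 17  17
DUP      17 17
MUL      289
POP      (empty)
PUSH 49  49
PUSH 3   49 3
SWAP     3 49
MOD      3
PUSH -4  3 -4
MUL      -12
DUP      -12 -12
POP      -12
DUP      -12 -12
OVER     -12 -12 -12
PUSH 7   -12 -12 -12 7
ADD      -12 -12 -5
SUB      -12 -7
OVER     -12 -7 -12
SWAP     -12 -12 -7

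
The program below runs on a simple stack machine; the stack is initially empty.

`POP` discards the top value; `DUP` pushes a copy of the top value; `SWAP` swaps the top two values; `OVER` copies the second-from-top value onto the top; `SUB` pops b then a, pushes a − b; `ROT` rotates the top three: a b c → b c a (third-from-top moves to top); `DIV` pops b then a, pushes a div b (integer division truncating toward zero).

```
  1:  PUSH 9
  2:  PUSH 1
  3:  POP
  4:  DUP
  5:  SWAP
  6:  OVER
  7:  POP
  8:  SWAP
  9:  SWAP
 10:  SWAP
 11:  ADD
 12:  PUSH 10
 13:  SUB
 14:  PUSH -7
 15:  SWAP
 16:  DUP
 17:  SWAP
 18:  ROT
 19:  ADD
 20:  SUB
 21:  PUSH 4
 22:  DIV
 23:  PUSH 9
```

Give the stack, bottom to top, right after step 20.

PUSH 9   9
PUSH 1   9 1
POP      9
DUP      9 9
SWAP     9 9
OVER     9 9 9
POP      9 9
SWAP     9 9
SWAP     9 9
SWAP     9 9
ADD      18
PUSH 10  18 10
SUB      8
PUSH -7  8 -7
SWAP     -7 8
DUP      -7 8 8
SWAP     -7 8 8
ROT      8 8 -7
ADD      8 1
SUB      7

[7]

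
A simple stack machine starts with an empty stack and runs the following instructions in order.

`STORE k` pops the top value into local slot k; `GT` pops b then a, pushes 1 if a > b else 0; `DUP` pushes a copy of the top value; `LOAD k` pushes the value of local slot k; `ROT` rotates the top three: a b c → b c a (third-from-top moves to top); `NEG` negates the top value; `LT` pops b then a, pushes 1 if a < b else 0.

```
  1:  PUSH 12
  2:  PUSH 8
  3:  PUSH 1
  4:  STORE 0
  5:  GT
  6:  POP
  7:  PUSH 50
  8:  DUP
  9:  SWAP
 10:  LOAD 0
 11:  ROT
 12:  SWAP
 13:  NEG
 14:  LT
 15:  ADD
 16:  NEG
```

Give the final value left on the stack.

-50

PUSH 12 → [12]
PUSH 8  → [12, 8]
PUSH 1  → [12, 8, 1]
STORE 0 → [12, 8]
GT      → [1]
POP     → []
PUSH 50 → [50]
DUP     → [50, 50]
SWAP    → [50, 50]
LOAD 0  → [50, 50, 1]
ROT     → [50, 1, 50]
SWAP    → [50, 50, 1]
NEG     → [50, 50, -1]
LT      → [50, 0]
ADD     → [50]
NEG     → [-50]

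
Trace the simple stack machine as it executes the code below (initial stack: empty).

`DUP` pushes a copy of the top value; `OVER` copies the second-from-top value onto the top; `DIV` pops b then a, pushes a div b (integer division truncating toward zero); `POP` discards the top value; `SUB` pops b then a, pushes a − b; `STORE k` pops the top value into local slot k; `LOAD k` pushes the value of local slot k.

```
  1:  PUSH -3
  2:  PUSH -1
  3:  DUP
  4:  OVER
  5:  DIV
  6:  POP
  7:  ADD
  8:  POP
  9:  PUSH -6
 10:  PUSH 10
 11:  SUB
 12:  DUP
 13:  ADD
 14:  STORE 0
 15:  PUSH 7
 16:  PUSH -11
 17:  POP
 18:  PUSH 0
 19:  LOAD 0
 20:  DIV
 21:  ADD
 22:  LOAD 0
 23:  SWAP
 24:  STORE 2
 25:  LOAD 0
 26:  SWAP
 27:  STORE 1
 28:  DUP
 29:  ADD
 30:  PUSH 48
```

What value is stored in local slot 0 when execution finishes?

PUSH -3  : -3
PUSH -1  : -3 -1
DUP      : -3 -1 -1
OVER     : -3 -1 -1 -1
DIV      : -3 -1 1
POP      : -3 -1
ADD      : -4
POP      : (empty)
PUSH -6  : -6
PUSH 10  : -6 10
SUB      : -16
DUP      : -16 -16
ADD      : -32
STORE 0  : (empty)
PUSH 7   : 7
PUSH -11 : 7 -11
POP      : 7
PUSH 0   : 7 0
LOAD 0   : 7 0 -32
DIV      : 7 0
ADD      : 7
LOAD 0   : 7 -32
SWAP     : -32 7
STORE 2  : -32
LOAD 0   : -32 -32
SWAP     : -32 -32
STORE 1  : -32
DUP      : -32 -32
ADD      : -64
PUSH 48  : -64 48

-32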